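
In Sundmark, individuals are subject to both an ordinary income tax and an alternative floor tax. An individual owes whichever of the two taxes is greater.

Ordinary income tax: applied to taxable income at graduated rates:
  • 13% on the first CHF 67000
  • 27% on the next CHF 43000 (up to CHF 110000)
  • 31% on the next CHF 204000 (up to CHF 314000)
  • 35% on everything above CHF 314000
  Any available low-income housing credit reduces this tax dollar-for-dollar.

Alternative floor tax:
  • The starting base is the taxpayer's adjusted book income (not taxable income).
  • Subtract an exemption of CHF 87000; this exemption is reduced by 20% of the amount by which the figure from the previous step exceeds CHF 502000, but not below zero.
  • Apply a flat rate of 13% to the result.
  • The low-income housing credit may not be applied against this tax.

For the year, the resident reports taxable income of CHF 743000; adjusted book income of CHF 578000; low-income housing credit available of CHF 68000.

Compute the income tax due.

Ordinary income tax:
  CHF 67000 × 13% = CHF 8710
  CHF 43000 × 27% = CHF 11610
  CHF 204000 × 31% = CHF 63240
  CHF 429000 × 35% = CHF 150150
  → CHF 233710
  Less low-income housing credit CHF 68000 → CHF 165710

Alternative floor tax:
  Base (adjusted book income): CHF 578000
  Exemption: CHF 87000 − 20% × (CHF 578000 − CHF 502000) = CHF 87000 − CHF 15200 = CHF 71800
  Base: CHF 578000 − CHF 71800 = CHF 506200
  CHF 506200 × 13% = CHF 65806

CHF 165710 > CHF 65806, so the ordinary income tax governs.

CHF 165710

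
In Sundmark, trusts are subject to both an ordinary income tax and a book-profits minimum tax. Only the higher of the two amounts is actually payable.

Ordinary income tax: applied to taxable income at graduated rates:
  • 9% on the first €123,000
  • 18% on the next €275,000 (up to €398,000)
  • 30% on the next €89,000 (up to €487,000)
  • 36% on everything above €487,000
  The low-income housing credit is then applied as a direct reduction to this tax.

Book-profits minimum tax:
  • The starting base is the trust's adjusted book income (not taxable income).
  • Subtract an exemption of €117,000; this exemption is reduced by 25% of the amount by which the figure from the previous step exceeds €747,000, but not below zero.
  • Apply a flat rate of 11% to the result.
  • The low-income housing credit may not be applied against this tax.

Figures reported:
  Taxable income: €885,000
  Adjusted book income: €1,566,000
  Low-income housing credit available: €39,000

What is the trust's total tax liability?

Book-profits minimum tax:
  Base (adjusted book income): €1,566,000
  Exemption: 25% × (€1,566,000 − €747,000) = €204,750 ≥ €117,000, so the exemption is fully phased out
  Base: €1,566,000 − €0 = €1,566,000
  €1,566,000 × 11% = €172,260

Ordinary income tax:
  €123,000 × 9% = €11,070
  €275,000 × 18% = €49,500
  €89,000 × 30% = €26,700
  €398,000 × 36% = €143,280
  → €230,550
  Less low-income housing credit €39,000 → €191,550

€191,550 > €172,260, so the ordinary income tax governs.

€191,550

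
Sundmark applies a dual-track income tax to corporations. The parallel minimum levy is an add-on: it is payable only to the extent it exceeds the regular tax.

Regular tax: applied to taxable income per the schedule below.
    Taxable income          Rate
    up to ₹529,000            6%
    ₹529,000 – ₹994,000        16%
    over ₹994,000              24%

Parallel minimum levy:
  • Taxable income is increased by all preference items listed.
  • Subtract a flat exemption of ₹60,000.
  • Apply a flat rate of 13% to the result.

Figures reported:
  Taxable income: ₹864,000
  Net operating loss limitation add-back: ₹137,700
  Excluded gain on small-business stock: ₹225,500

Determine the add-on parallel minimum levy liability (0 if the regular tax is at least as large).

Regular tax:
  ₹529,000 × 6% = ₹31,740
  ₹335,000 × 16% = ₹53,600
  → ₹85,340

Parallel minimum levy:
  Adjusted income: ₹864,000 + ₹137,700 + ₹225,500 = ₹1,227,200
  Less exemption ₹60,000 → base ₹1,167,200
  ₹1,167,200 × 13% = ₹151,736

Excess of parallel minimum levy over regular tax: ₹151,736 − ₹85,340 = ₹66,396.

₹66,396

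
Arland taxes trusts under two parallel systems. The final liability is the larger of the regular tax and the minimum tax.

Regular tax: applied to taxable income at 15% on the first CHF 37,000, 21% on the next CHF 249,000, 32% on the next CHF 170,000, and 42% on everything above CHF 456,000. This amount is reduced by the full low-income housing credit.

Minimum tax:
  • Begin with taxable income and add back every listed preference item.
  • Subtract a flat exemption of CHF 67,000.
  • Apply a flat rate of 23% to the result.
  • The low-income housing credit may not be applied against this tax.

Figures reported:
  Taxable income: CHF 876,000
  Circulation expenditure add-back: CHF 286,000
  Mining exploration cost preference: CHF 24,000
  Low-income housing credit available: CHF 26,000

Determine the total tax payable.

Minimum tax:
  Adjusted income: CHF 876,000 + CHF 286,000 + CHF 24,000 = CHF 1,186,000
  Less exemption CHF 67,000 → base CHF 1,119,000
  CHF 1,119,000 × 23% = CHF 257,370

Regular tax:
  CHF 37,000 × 15% = CHF 5,550
  CHF 249,000 × 21% = CHF 52,290
  CHF 170,000 × 32% = CHF 54,400
  CHF 420,000 × 42% = CHF 176,400
  → CHF 288,640
  Less low-income housing credit CHF 26,000 → CHF 262,640

CHF 262,640 > CHF 257,370, so the regular tax governs.

CHF 262,640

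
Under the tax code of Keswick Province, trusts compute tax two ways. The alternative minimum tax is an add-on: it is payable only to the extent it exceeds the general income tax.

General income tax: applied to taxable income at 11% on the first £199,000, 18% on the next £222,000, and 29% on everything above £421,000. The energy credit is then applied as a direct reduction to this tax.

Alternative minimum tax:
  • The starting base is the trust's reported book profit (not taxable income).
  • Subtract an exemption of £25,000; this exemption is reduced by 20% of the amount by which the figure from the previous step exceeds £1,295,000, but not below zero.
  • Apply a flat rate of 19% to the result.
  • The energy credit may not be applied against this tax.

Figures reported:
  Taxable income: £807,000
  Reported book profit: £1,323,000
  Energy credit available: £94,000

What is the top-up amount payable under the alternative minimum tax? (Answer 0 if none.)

£167,894

General income tax:
  £199,000 × 11% = £21,890
  £222,000 × 18% = £39,960
  £386,000 × 29% = £111,940
  → £173,790
  Less energy credit £94,000 → £79,790

Alternative minimum tax:
  Base (reported book profit): £1,323,000
  Exemption: £25,000 − 20% × (£1,323,000 − £1,295,000) = £25,000 − £5,600 = £19,400
  Base: £1,323,000 − £19,400 = £1,303,600
  £1,303,600 × 19% = £247,684

Excess of alternative minimum tax over general income tax: £247,684 − £79,790 = £167,894.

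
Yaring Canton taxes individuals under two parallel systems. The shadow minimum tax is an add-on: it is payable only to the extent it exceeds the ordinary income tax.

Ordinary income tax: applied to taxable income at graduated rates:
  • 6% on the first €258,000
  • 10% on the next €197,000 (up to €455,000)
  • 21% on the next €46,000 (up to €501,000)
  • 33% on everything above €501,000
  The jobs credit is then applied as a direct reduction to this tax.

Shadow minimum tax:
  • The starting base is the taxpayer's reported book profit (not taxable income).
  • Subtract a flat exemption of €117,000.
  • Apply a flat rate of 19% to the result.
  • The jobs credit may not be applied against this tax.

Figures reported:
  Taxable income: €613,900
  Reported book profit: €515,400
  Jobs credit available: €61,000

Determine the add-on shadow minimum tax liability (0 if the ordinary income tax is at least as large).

Shadow minimum tax:
  Base (reported book profit): €515,400
  Less exemption €117,000 → base €398,400
  €398,400 × 19% = €75,696

Ordinary income tax:
  €258,000 × 6% = €15,480
  €197,000 × 10% = €19,700
  €46,000 × 21% = €9,660
  €112,900 × 33% = €37,257
  → €82,097
  Less jobs credit €61,000 → €21,097

Excess of shadow minimum tax over ordinary income tax: €75,696 − €21,097 = €54,599.

€54,599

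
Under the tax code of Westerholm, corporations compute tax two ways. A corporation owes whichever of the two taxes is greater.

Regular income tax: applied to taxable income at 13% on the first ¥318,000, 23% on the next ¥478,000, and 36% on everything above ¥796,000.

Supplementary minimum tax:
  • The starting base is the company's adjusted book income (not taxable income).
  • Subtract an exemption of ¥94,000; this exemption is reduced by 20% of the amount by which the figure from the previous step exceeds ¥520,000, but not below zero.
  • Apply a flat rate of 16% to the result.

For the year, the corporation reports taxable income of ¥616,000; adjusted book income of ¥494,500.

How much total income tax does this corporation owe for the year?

Supplementary minimum tax:
  Base (adjusted book income): ¥494,500
  Exemption: ¥494,500 ≤ ¥520,000, so full ¥94,000 applies
  Base: ¥494,500 − ¥94,000 = ¥400,500
  ¥400,500 × 16% = ¥64,080

Regular income tax:
  ¥318,000 × 13% = ¥41,340
  ¥298,000 × 23% = ¥68,540
  → ¥109,880

¥109,880 > ¥64,080, so the regular income tax governs.

¥109,880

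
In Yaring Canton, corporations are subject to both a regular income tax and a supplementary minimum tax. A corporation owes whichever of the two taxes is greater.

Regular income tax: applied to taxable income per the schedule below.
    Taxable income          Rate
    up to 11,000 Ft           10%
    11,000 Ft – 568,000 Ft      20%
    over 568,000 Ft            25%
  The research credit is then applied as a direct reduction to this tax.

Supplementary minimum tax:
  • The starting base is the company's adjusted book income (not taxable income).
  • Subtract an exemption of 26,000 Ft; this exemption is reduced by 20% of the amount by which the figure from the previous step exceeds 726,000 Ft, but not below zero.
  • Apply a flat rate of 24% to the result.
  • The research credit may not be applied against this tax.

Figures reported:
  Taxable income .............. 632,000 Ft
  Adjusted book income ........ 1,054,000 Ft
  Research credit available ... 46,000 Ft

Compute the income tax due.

252,960 Ft

Regular income tax:
  11,000 Ft × 10% = 1,100 Ft
  557,000 Ft × 20% = 111,400 Ft
  64,000 Ft × 25% = 16,000 Ft
  → 128,500 Ft
  Less research credit 46,000 Ft → 82,500 Ft

Supplementary minimum tax:
  Base (adjusted book income): 1,054,000 Ft
  Exemption: 20% × (1,054,000 Ft − 726,000 Ft) = 65,600 Ft ≥ 26,000 Ft, so the exemption is fully phased out
  Base: 1,054,000 Ft − 0 Ft = 1,054,000 Ft
  1,054,000 Ft × 24% = 252,960 Ft

252,960 Ft > 82,500 Ft, so the supplementary minimum tax is the binding amount.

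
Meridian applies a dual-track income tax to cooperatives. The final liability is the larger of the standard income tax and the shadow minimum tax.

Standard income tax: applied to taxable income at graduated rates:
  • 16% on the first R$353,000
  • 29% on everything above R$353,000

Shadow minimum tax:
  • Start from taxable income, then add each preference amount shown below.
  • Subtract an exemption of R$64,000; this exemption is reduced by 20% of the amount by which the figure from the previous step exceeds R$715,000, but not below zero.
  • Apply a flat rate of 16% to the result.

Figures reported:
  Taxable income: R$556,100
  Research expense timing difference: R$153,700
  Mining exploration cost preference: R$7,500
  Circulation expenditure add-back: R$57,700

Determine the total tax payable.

Shadow minimum tax:
  Adjusted income: R$556,100 + R$153,700 + R$7,500 + R$57,700 = R$775,000
  Exemption: R$64,000 − 20% × (R$775,000 − R$715,000) = R$64,000 − R$12,000 = R$52,000
  Base: R$775,000 − R$52,000 = R$723,000
  R$723,000 × 16% = R$115,680

Standard income tax:
  R$353,000 × 16% = R$56,480
  R$203,100 × 29% = R$58,899
  → R$115,379

R$115,680 > R$115,379, so the shadow minimum tax is the binding amount.

R$115,680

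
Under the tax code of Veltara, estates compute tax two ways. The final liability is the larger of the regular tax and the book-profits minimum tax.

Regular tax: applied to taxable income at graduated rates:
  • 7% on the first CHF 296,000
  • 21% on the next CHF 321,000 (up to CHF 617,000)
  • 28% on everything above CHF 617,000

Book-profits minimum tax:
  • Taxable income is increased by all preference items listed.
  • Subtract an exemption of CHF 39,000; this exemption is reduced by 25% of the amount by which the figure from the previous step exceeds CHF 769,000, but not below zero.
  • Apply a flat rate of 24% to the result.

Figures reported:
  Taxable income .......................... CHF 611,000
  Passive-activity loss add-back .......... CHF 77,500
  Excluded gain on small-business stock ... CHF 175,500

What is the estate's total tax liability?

CHF 203,700

Book-profits minimum tax:
  Adjusted income: CHF 611,000 + CHF 77,500 + CHF 175,500 = CHF 864,000
  Exemption: CHF 39,000 − 25% × (CHF 864,000 − CHF 769,000) = CHF 39,000 − CHF 23,750 = CHF 15,250
  Base: CHF 864,000 − CHF 15,250 = CHF 848,750
  CHF 848,750 × 24% = CHF 203,700

Regular tax:
  CHF 296,000 × 7% = CHF 20,720
  CHF 315,000 × 21% = CHF 66,150
  → CHF 86,870

CHF 203,700 > CHF 86,870, so the book-profits minimum tax is the binding amount.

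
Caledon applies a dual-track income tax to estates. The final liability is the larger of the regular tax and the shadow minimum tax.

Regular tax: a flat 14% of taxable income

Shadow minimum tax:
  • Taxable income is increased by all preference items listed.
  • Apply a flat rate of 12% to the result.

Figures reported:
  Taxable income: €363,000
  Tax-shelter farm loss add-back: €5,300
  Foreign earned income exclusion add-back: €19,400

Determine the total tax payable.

Regular tax:
  €363,000 × 14% = €50,820

Shadow minimum tax:
  Adjusted income: €363,000 + €5,300 + €19,400 = €387,700
  €387,700 × 12% = €46,524

€50,820 > €46,524, so the regular tax governs.

€50,820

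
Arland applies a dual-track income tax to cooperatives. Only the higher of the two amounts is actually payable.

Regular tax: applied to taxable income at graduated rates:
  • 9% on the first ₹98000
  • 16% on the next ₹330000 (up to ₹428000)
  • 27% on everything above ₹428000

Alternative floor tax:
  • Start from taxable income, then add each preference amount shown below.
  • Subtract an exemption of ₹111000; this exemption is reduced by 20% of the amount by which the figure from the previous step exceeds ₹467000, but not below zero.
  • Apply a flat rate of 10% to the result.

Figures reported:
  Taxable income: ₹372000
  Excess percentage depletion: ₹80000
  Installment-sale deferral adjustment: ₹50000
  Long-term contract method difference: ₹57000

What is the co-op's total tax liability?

Alternative floor tax:
  Adjusted income: ₹372000 + ₹80000 + ₹50000 + ₹57000 = ₹559000
  Exemption: ₹111000 − 20% × (₹559000 − ₹467000) = ₹111000 − ₹18400 = ₹92600
  Base: ₹559000 − ₹92600 = ₹466400
  ₹466400 × 10% = ₹46640

Regular tax:
  ₹98000 × 9% = ₹8820
  ₹274000 × 16% = ₹43840
  → ₹52660

₹52660 > ₹46640, so the regular tax governs.

₹52660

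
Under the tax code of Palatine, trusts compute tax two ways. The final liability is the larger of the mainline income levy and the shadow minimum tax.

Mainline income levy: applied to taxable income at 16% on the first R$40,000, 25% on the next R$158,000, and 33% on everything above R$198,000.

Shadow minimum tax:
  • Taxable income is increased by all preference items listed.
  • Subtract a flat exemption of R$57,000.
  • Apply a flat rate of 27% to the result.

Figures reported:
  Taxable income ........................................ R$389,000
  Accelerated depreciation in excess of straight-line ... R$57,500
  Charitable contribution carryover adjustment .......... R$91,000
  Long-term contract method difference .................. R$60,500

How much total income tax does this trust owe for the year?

R$146,070

Mainline income levy:
  R$40,000 × 16% = R$6,400
  R$158,000 × 25% = R$39,500
  R$191,000 × 33% = R$63,030
  → R$108,930

Shadow minimum tax:
  Adjusted income: R$389,000 + R$57,500 + R$91,000 + R$60,500 = R$598,000
  Less exemption R$57,000 → base R$541,000
  R$541,000 × 27% = R$146,070

R$146,070 > R$108,930, so the shadow minimum tax is the binding amount.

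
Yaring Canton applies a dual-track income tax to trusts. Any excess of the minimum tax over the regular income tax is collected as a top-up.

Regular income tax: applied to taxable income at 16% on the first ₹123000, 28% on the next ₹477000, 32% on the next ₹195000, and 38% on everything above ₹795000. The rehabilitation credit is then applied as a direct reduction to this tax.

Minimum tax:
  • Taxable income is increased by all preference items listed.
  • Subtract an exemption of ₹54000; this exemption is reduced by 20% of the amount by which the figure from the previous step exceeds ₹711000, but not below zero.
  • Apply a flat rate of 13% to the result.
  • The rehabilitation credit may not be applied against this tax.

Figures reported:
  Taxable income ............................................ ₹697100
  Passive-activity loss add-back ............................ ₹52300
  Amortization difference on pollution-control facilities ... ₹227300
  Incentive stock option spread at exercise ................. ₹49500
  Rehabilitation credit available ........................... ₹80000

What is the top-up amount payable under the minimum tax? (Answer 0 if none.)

₹29094

Regular income tax:
  ₹123000 × 16% = ₹19680
  ₹477000 × 28% = ₹133560
  ₹97100 × 32% = ₹31072
  → ₹184312
  Less rehabilitation credit ₹80000 → ₹104312

Minimum tax:
  Adjusted income: ₹697100 + ₹52300 + ₹227300 + ₹49500 = ₹1026200
  Exemption: 20% × (₹1026200 − ₹711000) = ₹63040 ≥ ₹54000, so the exemption is fully phased out
  Base: ₹1026200 − ₹0 = ₹1026200
  ₹1026200 × 13% = ₹133406

Excess of minimum tax over regular income tax: ₹133406 − ₹104312 = ₹29094.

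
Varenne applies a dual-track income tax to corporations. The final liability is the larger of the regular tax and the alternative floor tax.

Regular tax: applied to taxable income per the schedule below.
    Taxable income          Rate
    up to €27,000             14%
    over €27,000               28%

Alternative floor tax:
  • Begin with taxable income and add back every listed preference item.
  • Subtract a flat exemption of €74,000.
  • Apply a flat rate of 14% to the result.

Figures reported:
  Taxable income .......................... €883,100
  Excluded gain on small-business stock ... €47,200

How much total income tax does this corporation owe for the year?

€243,488

Alternative floor tax:
  Adjusted income: €883,100 + €47,200 = €930,300
  Less exemption €74,000 → base €856,300
  €856,300 × 14% = €119,882

Regular tax:
  €27,000 × 14% = €3,780
  €856,100 × 28% = €239,708
  → €243,488

€243,488 > €119,882, so the regular tax governs.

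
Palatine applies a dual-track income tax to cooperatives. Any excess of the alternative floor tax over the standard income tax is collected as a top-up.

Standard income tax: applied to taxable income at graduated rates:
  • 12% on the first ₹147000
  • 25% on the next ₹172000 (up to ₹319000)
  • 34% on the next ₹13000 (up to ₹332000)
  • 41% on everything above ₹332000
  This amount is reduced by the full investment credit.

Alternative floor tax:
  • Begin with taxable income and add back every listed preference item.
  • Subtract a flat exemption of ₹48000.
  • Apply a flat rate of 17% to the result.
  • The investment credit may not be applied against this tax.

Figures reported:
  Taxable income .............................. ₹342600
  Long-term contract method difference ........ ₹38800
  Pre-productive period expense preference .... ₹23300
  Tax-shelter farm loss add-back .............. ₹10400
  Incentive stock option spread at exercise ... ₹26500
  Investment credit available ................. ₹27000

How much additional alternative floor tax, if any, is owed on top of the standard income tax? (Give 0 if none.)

₹24506

Alternative floor tax:
  Adjusted income: ₹342600 + ₹38800 + ₹23300 + ₹10400 + ₹26500 = ₹441600
  Less exemption ₹48000 → base ₹393600
  ₹393600 × 17% = ₹66912

Standard income tax:
  ₹147000 × 12% = ₹17640
  ₹172000 × 25% = ₹43000
  ₹13000 × 34% = ₹4420
  ₹10600 × 41% = ₹4346
  → ₹69406
  Less investment credit ₹27000 → ₹42406

Excess of alternative floor tax over standard income tax: ₹66912 − ₹42406 = ₹24506.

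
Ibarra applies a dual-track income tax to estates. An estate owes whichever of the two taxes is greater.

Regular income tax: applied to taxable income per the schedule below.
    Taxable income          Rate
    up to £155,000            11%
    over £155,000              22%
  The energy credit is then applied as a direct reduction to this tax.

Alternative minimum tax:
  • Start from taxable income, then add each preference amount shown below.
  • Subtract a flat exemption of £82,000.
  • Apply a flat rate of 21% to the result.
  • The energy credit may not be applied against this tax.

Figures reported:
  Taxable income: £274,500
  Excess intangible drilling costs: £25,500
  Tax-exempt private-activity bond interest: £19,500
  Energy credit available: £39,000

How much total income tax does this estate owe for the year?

Alternative minimum tax:
  Adjusted income: £274,500 + £25,500 + £19,500 = £319,500
  Less exemption £82,000 → base £237,500
  £237,500 × 21% = £49,875

Regular income tax:
  £155,000 × 11% = £17,050
  £119,500 × 22% = £26,290
  → £43,340
  Less energy credit £39,000 → £4,340

£49,875 > £4,340, so the alternative minimum tax is the binding amount.

£49,875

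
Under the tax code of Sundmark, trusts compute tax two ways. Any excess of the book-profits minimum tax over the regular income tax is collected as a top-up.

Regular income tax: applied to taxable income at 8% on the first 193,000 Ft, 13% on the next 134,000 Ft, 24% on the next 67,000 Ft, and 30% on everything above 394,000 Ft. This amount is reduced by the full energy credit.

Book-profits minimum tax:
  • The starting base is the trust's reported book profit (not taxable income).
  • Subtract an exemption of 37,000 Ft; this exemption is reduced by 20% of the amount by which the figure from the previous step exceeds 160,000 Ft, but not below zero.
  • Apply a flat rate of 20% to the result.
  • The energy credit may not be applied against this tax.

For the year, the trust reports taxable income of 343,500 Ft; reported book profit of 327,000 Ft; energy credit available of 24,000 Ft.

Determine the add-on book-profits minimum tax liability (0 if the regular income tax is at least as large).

51,860 Ft

Regular income tax:
  193,000 Ft × 8% = 15,440 Ft
  134,000 Ft × 13% = 17,420 Ft
  16,500 Ft × 24% = 3,960 Ft
  → 36,820 Ft
  Less energy credit 24,000 Ft → 12,820 Ft

Book-profits minimum tax:
  Base (reported book profit): 327,000 Ft
  Exemption: 37,000 Ft − 20% × (327,000 Ft − 160,000 Ft) = 37,000 Ft − 33,400 Ft = 3,600 Ft
  Base: 327,000 Ft − 3,600 Ft = 323,400 Ft
  323,400 Ft × 20% = 64,680 Ft

Excess of book-profits minimum tax over regular income tax: 64,680 Ft − 12,820 Ft = 51,860 Ft.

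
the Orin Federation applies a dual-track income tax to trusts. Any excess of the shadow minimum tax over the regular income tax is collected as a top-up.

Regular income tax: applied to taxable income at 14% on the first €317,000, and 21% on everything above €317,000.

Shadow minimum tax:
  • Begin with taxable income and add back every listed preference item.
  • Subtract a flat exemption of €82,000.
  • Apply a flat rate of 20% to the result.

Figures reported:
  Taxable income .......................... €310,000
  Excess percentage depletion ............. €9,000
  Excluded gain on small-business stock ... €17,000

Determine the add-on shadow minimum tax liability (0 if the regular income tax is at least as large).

Shadow minimum tax:
  Adjusted income: €310,000 + €9,000 + €17,000 = €336,000
  Less exemption €82,000 → base €254,000
  €254,000 × 20% = €50,800

Regular income tax:
  €310,000 × 14% = €43,400

Excess of shadow minimum tax over regular income tax: €50,800 − €43,400 = €7,400.

€7,400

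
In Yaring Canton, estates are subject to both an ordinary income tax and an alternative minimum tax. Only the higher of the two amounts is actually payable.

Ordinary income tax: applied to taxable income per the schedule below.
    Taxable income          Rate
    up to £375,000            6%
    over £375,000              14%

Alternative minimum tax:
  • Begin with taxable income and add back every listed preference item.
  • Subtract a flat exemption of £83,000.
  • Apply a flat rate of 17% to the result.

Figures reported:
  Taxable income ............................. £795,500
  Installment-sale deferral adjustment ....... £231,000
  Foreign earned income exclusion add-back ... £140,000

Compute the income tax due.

Alternative minimum tax:
  Adjusted income: £795,500 + £231,000 + £140,000 = £1,166,500
  Less exemption £83,000 → base £1,083,500
  £1,083,500 × 17% = £184,195

Ordinary income tax:
  £375,000 × 6% = £22,500
  £420,500 × 14% = £58,870
  → £81,370

£184,195 > £81,370, so the alternative minimum tax is the binding amount.

£184,195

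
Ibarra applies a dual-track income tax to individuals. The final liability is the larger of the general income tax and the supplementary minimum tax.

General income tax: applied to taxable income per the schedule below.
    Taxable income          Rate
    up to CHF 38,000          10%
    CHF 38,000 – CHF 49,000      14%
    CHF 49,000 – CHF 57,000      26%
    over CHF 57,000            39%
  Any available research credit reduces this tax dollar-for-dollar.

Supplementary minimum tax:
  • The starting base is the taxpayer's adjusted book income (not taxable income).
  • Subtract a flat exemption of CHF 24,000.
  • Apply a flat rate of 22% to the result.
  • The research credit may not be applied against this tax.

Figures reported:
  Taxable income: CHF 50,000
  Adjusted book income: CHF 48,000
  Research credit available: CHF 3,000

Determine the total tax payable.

CHF 5,280

General income tax:
  CHF 38,000 × 10% = CHF 3,800
  CHF 11,000 × 14% = CHF 1,540
  CHF 1,000 × 26% = CHF 260
  → CHF 5,600
  Less research credit CHF 3,000 → CHF 2,600

Supplementary minimum tax:
  Base (adjusted book income): CHF 48,000
  Less exemption CHF 24,000 → base CHF 24,000
  CHF 24,000 × 22% = CHF 5,280

CHF 5,280 > CHF 2,600, so the supplementary minimum tax is the binding amount.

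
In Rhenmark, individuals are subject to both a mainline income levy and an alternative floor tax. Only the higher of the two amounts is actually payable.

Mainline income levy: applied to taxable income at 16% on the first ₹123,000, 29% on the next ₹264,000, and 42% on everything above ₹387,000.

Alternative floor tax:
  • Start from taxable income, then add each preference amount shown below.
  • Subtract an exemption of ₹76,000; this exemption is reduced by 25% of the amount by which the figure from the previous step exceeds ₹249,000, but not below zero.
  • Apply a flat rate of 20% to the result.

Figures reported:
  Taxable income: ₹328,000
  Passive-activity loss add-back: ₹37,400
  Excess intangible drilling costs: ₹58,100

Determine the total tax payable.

Alternative floor tax:
  Adjusted income: ₹328,000 + ₹37,400 + ₹58,100 = ₹423,500
  Exemption: ₹76,000 − 25% × (₹423,500 − ₹249,000) = ₹76,000 − ₹43,625 = ₹32,375
  Base: ₹423,500 − ₹32,375 = ₹391,125
  ₹391,125 × 20% = ₹78,225

Mainline income levy:
  ₹123,000 × 16% = ₹19,680
  ₹205,000 × 29% = ₹59,450
  → ₹79,130

₹79,130 > ₹78,225, so the mainline income levy governs.

₹79,130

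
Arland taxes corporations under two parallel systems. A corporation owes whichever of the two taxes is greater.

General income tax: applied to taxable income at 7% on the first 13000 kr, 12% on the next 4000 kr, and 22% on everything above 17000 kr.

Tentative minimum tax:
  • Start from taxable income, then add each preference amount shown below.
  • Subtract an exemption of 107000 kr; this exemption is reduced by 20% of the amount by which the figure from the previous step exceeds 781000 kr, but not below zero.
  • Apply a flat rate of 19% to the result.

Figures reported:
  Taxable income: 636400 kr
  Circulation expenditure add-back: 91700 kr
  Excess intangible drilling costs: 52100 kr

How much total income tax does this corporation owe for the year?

Tentative minimum tax:
  Adjusted income: 636400 kr + 91700 kr + 52100 kr = 780200 kr
  Exemption: 780200 kr ≤ 781000 kr, so full 107000 kr applies
  Base: 780200 kr − 107000 kr = 673200 kr
  673200 kr × 19% = 127908 kr

General income tax:
  13000 kr × 7% = 910 kr
  4000 kr × 12% = 480 kr
  619400 kr × 22% = 136268 kr
  → 137658 kr

137658 kr > 127908 kr, so the general income tax governs.

137658 kr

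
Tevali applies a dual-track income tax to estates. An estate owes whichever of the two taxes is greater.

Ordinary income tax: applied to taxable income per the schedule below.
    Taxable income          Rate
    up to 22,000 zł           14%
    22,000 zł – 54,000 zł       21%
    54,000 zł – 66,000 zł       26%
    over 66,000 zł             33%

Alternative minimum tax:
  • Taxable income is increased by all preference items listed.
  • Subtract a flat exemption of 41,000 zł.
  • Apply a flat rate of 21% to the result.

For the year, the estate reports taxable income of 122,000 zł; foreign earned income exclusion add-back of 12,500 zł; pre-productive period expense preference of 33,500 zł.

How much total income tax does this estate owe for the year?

31,400 zł

Ordinary income tax:
  22,000 zł × 14% = 3,080 zł
  32,000 zł × 21% = 6,720 zł
  12,000 zł × 26% = 3,120 zł
  56,000 zł × 33% = 18,480 zł
  → 31,400 zł

Alternative minimum tax:
  Adjusted income: 122,000 zł + 12,500 zł + 33,500 zł = 168,000 zł
  Less exemption 41,000 zł → base 127,000 zł
  127,000 zł × 21% = 26,670 zł

31,400 zł > 26,670 zł, so the ordinary income tax governs.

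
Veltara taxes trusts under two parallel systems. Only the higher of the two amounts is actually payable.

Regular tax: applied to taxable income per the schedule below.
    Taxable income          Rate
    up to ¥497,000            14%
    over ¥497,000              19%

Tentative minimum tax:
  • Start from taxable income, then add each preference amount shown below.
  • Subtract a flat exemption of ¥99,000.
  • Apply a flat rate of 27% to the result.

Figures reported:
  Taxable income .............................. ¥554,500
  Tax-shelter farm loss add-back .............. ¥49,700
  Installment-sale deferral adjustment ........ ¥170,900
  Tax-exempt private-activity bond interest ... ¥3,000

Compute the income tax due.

¥183,357

Tentative minimum tax:
  Adjusted income: ¥554,500 + ¥49,700 + ¥170,900 + ¥3,000 = ¥778,100
  Less exemption ¥99,000 → base ¥679,100
  ¥679,100 × 27% = ¥183,357

Regular tax:
  ¥497,000 × 14% = ¥69,580
  ¥57,500 × 19% = ¥10,925
  → ¥80,505

¥183,357 > ¥80,505, so the tentative minimum tax is the binding amount.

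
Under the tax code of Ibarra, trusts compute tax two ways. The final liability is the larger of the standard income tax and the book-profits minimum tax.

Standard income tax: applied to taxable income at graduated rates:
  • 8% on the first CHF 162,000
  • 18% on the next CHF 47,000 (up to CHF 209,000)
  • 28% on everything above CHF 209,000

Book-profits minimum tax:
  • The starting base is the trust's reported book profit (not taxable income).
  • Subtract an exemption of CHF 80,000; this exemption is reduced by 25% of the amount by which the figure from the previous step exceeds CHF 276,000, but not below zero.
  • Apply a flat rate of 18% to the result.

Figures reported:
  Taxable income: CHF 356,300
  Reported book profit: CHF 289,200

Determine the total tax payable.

CHF 62,664

Book-profits minimum tax:
  Base (reported book profit): CHF 289,200
  Exemption: CHF 80,000 − 25% × (CHF 289,200 − CHF 276,000) = CHF 80,000 − CHF 3,300 = CHF 76,700
  Base: CHF 289,200 − CHF 76,700 = CHF 212,500
  CHF 212,500 × 18% = CHF 38,250

Standard income tax:
  CHF 162,000 × 8% = CHF 12,960
  CHF 47,000 × 18% = CHF 8,460
  CHF 147,300 × 28% = CHF 41,244
  → CHF 62,664

CHF 62,664 > CHF 38,250, so the standard income tax governs.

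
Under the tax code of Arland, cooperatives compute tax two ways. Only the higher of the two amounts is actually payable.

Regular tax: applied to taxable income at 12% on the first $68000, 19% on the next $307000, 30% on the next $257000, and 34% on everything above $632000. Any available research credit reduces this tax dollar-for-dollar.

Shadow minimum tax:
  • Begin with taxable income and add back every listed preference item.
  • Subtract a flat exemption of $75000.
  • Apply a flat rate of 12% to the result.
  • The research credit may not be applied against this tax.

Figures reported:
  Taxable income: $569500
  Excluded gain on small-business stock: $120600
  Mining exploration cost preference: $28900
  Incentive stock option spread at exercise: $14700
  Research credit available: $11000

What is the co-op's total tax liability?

Regular tax:
  $68000 × 12% = $8160
  $307000 × 19% = $58330
  $194500 × 30% = $58350
  → $124840
  Less research credit $11000 → $113840

Shadow minimum tax:
  Adjusted income: $569500 + $120600 + $28900 + $14700 = $733700
  Less exemption $75000 → base $658700
  $658700 × 12% = $79044

$113840 > $79044, so the regular tax governs.

$113840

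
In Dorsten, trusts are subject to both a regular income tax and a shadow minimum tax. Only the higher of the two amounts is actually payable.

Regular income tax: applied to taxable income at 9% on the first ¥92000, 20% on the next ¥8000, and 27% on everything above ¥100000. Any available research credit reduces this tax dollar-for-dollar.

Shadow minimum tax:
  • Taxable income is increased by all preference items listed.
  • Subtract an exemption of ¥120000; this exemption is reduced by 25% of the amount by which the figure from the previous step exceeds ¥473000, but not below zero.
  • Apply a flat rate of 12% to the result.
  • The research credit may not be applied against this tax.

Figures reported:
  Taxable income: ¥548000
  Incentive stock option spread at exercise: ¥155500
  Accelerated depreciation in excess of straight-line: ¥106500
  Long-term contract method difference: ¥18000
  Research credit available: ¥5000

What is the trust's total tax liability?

Regular income tax:
  ¥92000 × 9% = ¥8280
  ¥8000 × 20% = ¥1600
  ¥448000 × 27% = ¥120960
  → ¥130840
  Less research credit ¥5000 → ¥125840

Shadow minimum tax:
  Adjusted income: ¥548000 + ¥155500 + ¥106500 + ¥18000 = ¥828000
  Exemption: ¥120000 − 25% × (¥828000 − ¥473000) = ¥120000 − ¥88750 = ¥31250
  Base: ¥828000 − ¥31250 = ¥796750
  ¥796750 × 12% = ¥95610

¥125840 > ¥95610, so the regular income tax governs.

¥125840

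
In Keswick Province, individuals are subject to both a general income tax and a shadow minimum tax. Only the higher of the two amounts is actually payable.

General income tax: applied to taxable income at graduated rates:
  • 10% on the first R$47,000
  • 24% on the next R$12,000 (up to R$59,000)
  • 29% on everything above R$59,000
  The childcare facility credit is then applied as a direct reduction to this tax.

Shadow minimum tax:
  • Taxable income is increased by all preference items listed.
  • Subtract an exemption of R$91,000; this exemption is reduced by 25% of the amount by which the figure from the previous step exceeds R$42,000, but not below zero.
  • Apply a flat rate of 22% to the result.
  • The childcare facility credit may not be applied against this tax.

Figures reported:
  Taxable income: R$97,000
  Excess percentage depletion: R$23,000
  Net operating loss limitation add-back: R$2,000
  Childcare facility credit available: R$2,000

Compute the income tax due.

General income tax:
  R$47,000 × 10% = R$4,700
  R$12,000 × 24% = R$2,880
  R$38,000 × 29% = R$11,020
  → R$18,600
  Less childcare facility credit R$2,000 → R$16,600

Shadow minimum tax:
  Adjusted income: R$97,000 + R$23,000 + R$2,000 = R$122,000
  Exemption: R$91,000 − 25% × (R$122,000 − R$42,000) = R$91,000 − R$20,000 = R$71,000
  Base: R$122,000 − R$71,000 = R$51,000
  R$51,000 × 22% = R$11,220

R$16,600 > R$11,220, so the general income tax governs.

R$16,600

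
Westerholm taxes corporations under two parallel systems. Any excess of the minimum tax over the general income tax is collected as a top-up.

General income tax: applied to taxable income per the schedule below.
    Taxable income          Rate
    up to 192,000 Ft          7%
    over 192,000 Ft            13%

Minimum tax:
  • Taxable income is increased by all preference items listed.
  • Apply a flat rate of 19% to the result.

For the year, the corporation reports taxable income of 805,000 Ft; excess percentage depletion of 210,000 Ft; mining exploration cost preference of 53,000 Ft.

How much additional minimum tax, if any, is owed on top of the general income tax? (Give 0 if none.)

109,790 Ft

General income tax:
  192,000 Ft × 7% = 13,440 Ft
  613,000 Ft × 13% = 79,690 Ft
  → 93,130 Ft

Minimum tax:
  Adjusted income: 805,000 Ft + 210,000 Ft + 53,000 Ft = 1,068,000 Ft
  1,068,000 Ft × 19% = 202,920 Ft

Excess of minimum tax over general income tax: 202,920 Ft − 93,130 Ft = 109,790 Ft.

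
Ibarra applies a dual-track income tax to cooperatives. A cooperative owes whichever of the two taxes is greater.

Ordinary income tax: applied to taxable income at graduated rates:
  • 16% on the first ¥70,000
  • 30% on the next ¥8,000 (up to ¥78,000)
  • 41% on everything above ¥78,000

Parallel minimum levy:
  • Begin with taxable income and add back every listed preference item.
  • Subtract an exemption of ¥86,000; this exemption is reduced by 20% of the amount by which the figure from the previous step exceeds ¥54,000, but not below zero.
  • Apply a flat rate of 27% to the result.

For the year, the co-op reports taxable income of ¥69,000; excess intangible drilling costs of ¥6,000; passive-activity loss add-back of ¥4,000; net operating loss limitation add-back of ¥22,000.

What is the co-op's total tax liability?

¥11,040

Ordinary income tax:
  ¥69,000 × 16% = ¥11,040

Parallel minimum levy:
  Adjusted income: ¥69,000 + ¥6,000 + ¥4,000 + ¥22,000 = ¥101,000
  Exemption: ¥86,000 − 20% × (¥101,000 − ¥54,000) = ¥86,000 − ¥9,400 = ¥76,600
  Base: ¥101,000 − ¥76,600 = ¥24,400
  ¥24,400 × 27% = ¥6,588

¥11,040 > ¥6,588, so the ordinary income tax governs.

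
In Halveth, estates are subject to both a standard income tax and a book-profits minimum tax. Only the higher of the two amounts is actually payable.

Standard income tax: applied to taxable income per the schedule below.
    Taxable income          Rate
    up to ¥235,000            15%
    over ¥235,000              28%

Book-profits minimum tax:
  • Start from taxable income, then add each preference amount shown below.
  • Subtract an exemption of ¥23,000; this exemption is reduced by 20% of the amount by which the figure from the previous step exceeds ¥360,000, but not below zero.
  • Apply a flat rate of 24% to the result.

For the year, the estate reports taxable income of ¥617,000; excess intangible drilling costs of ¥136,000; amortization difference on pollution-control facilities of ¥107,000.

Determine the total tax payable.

¥206,400

Standard income tax:
  ¥235,000 × 15% = ¥35,250
  ¥382,000 × 28% = ¥106,960
  → ¥142,210

Book-profits minimum tax:
  Adjusted income: ¥617,000 + ¥136,000 + ¥107,000 = ¥860,000
  Exemption: 20% × (¥860,000 − ¥360,000) = ¥100,000 ≥ ¥23,000, so the exemption is fully phased out
  Base: ¥860,000 − ¥0 = ¥860,000
  ¥860,000 × 24% = ¥206,400

¥206,400 > ¥142,210, so the book-profits minimum tax is the binding amount.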